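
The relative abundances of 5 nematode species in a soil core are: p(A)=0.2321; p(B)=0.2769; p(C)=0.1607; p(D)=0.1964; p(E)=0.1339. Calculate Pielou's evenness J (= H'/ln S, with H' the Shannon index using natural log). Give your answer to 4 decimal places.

H' = −Σ pᵢ ln pᵢ = −((-0.339002) + (-0.355567) + (-0.293794) + (-0.319661) + (-0.269228)) = 1.577252 (working shown to 6 dp, full precision carried).
With S = 5 species, ln S = 1.609438, so J = 1.577252/1.609438 = 0.980002, i.e. 0.9800 to 4 decimal places.

0.9800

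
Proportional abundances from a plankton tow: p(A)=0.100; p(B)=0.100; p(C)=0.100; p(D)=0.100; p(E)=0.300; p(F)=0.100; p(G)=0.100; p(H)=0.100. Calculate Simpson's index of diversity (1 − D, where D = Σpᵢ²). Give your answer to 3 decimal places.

D = 0.1² + 0.1² + 0.1² + 0.1² + 0.3² + 0.1² + 0.1² + 0.1² = 0.01000 + 0.01000 + 0.01000 + 0.01000 + 0.09000 + 0.01000 + 0.01000 + 0.01000 = 0.16000 (working shown to 5 dp, full precision carried).
So 1 − D = 0.84000, i.e. 0.840 to 3 decimal places.

0.840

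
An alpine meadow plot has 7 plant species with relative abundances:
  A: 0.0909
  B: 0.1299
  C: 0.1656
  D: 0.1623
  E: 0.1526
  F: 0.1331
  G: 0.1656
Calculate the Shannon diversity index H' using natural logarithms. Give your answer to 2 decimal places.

Each pᵢ ln pᵢ term (working shown to 4 dp, full precision carried): 0.0909×(-2.3980)=-0.2180, 0.1299×(-2.0410)=-0.2651, 0.1656×(-1.7982)=-0.2978, 0.1623×(-1.8183)=-0.2951, 0.1526×(-1.8799)=-0.2869, 0.1331×(-2.0167)=-0.2684, 0.1656×(-1.7982)=-0.2978.
Sum = -1.9291, so H' = 1.93.

1.93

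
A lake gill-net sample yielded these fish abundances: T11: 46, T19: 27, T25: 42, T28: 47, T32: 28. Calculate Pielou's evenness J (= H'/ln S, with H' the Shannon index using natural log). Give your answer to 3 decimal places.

0.983

Total N = 46+27+42+47+28 = 190, so the proportions are 0.24211, 0.14211, 0.22105, 0.24737, 0.14737 (working shown to 5 dp, full precision carried).
H' = −Σ pᵢ ln pᵢ = −((-0.34340) + (-0.27727) + (-0.33365) + (-0.34554) + (-0.28218)) = 1.58205.
With S = 5 species, ln S = 1.60944, so J = 1.58205/1.60944 = 0.98298, i.e. 0.983 to 3 decimal places.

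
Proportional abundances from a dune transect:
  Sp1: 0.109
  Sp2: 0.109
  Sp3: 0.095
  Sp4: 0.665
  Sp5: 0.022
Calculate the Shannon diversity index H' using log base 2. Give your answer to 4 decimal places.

1.5322

Each pᵢ log₂ pᵢ term (working shown to 6 dp, full precision carried): 0.109×(-3.197600)=-0.348538, 0.109×(-3.197600)=-0.348538, 0.095×(-3.395929)=-0.322613, 0.665×(-0.588574)=-0.391402, 0.022×(-5.506353)=-0.121140.
Sum = -1.532231, so H' = 1.5322.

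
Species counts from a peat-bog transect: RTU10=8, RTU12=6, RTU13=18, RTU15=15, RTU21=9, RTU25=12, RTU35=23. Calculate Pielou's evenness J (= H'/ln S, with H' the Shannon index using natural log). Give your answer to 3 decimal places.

Total N = 8+6+18+15+9+12+23 = 91, so the proportions are 0.08791, 0.06593, 0.1978, 0.16484, 0.0989, 0.13187, 0.25275 (working shown to 5 dp, full precision carried).
H' = −Σ pᵢ ln pᵢ = −((-0.21375) + (-0.17928) + (-0.32054) + (-0.29717) + (-0.22882) + (-0.26716) + (-0.34762)) = 1.85433.
With S = 7 species, ln S = 1.94591, so J = 1.85433/1.94591 = 0.95294, i.e. 0.953 to 3 decimal places.

0.953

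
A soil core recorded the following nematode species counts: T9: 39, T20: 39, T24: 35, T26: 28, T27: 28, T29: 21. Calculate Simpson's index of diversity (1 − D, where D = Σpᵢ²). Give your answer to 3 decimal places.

Total N = 39+39+35+28+28+21 = 190, so the proportions are 0.20526, 0.20526, 0.18421, 0.14737, 0.14737, 0.11053 (working shown to 5 dp, full precision carried).
D = 0.20526² + 0.20526² + 0.18421² + 0.14737² + 0.14737² + 0.11053² = 0.04213 + 0.04213 + 0.03393 + 0.02172 + 0.02172 + 0.01222 = 0.17385.
So 1 − D = 0.82615, i.e. 0.826 to 3 decimal places.

0.826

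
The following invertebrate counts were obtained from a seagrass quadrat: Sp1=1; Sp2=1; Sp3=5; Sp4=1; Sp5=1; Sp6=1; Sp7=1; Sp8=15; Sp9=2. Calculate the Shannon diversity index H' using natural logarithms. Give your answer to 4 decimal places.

Total N = 1+1+5+1+1+1+1+15+2 = 28, so the proportions are 0.035714, 0.035714, 0.178571, 0.035714, 0.035714, 0.035714, 0.035714, 0.535714, 0.071429 (working shown to 6 dp, full precision carried).
Each pᵢ ln pᵢ term: 0.035714×(-3.332205)=-0.119007, 0.035714×(-3.332205)=-0.119007, 0.178571×(-1.722767)=-0.307637, 0.035714×(-3.332205)=-0.119007, 0.035714×(-3.332205)=-0.119007, 0.035714×(-3.332205)=-0.119007, 0.035714×(-3.332205)=-0.119007, 0.535714×(-0.624154)=-0.334368, 0.071429×(-2.639057)=-0.188504.
Sum = -1.544553, so H' = 1.5446.

1.5446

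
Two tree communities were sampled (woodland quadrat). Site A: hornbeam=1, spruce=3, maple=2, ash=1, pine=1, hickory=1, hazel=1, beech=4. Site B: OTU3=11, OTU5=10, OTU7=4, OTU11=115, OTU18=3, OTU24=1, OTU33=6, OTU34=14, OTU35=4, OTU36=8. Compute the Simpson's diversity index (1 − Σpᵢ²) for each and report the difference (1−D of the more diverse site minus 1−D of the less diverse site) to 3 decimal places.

Site A: N=14, proportions 0.07143, 0.21429, 0.14286, 0.07143, 0.07143, 0.07143, 0.07143, 0.28571, giving 1−D = 0.82653 (working shown to 5 dp, full precision carried).
Site B: N=176, proportions 0.0625, 0.05682, 0.02273, 0.65341, 0.01705, 0.00568, 0.03409, 0.07955, 0.02273, 0.04545, giving 1−D = 0.55501.
Difference = |0.82653 − 0.55501| = 0.27152, i.e. 0.272 to 3 decimal places.

0.272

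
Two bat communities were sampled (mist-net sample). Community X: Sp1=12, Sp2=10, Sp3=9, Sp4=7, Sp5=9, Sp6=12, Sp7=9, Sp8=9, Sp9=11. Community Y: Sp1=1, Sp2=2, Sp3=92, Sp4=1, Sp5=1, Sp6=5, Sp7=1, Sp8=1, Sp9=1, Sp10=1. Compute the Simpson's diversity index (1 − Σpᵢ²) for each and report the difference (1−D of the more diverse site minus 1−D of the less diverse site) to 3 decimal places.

0.643

Community X: N=88, proportions 0.136364, 0.113636, 0.102273, 0.079545, 0.102273, 0.136364, 0.102273, 0.102273, 0.125, giving 1−D = 0.886105 (working shown to 6 dp, full precision carried).
Community Y: N=106, proportions 0.009434, 0.018868, 0.867925, 0.009434, 0.009434, 0.04717, 0.009434, 0.009434, 0.009434, 0.009434, giving 1−D = 0.243503.
Difference = |0.886105 − 0.243503| = 0.642602, i.e. 0.643 to 3 decimal places.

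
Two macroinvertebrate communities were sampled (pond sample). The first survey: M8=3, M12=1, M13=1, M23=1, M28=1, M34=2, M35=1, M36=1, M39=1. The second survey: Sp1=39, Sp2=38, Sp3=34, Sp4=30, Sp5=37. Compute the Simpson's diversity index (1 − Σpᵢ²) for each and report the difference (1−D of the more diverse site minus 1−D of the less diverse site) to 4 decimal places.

0.0628

The first survey: N=12, proportions 0.25, 0.083333, 0.083333, 0.083333, 0.083333, 0.166667, 0.083333, 0.083333, 0.083333, giving 1−D = 0.861111 (working shown to 6 dp, full precision carried).
The second survey: N=178, proportions 0.219101, 0.213483, 0.191011, 0.168539, 0.207865, giving 1−D = 0.798321.
Difference = |0.861111 − 0.798321| = 0.062790, i.e. 0.0628 to 4 decimal places.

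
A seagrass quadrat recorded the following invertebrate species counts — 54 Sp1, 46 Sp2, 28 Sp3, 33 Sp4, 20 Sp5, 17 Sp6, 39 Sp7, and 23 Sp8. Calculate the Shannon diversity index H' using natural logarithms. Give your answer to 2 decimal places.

2.01

Total N = 54+46+28+33+20+17+39+23 = 260, so the proportions are 0.2077, 0.1769, 0.1077, 0.1269, 0.0769, 0.0654, 0.15, 0.0885 (working shown to 4 dp, full precision carried).
Each pᵢ ln pᵢ term: 0.2077×(-1.5717)=-0.3264, 0.1769×(-1.7320)=-0.3064, 0.1077×(-2.2285)=-0.2400, 0.1269×(-2.0642)=-0.2620, 0.0769×(-2.5649)=-0.1973, 0.0654×(-2.7275)=-0.1783, 0.15×(-1.8971)=-0.2846, 0.0885×(-2.4252)=-0.2145.
Sum = -2.0096, so H' = 2.01.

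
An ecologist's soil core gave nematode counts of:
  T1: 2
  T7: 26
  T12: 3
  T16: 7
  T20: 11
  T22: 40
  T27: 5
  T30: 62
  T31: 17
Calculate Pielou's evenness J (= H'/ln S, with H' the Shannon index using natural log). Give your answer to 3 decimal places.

Total N = 2+26+3+7+11+40+5+62+17 = 173, so the proportions are 0.01156, 0.15029, 0.01734, 0.04046, 0.06358, 0.23121, 0.0289, 0.35838, 0.09827 (working shown to 5 dp, full precision carried).
H' = −Σ pᵢ ln pᵢ = −((-0.05156) + (-0.28483) + (-0.07031) + (-0.12978) + (-0.17520) + (-0.33859) + (-0.10242) + (-0.36776) + (-0.22798)) = 1.74844.
With S = 9 species, ln S = 2.19722, so J = 1.74844/2.19722 = 0.79575, i.e. 0.796 to 3 decimal places.

0.796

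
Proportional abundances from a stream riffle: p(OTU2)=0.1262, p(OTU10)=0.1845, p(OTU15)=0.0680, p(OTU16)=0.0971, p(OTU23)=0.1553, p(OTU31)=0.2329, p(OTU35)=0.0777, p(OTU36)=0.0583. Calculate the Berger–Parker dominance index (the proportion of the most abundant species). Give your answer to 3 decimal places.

0.233

The largest proportion is 0.2329, i.e. d = 0.233 to 3 decimal places.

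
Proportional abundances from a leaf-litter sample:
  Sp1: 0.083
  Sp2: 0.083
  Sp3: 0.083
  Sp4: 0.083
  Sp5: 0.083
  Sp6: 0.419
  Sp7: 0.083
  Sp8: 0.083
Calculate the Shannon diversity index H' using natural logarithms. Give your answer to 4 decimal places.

Each pᵢ ln pᵢ term (working shown to 6 dp, full precision carried): 0.083×(-2.488915)=-0.206580, 0.083×(-2.488915)=-0.206580, 0.083×(-2.488915)=-0.206580, 0.083×(-2.488915)=-0.206580, 0.083×(-2.488915)=-0.206580, 0.419×(-0.869884)=-0.364482, 0.083×(-2.488915)=-0.206580, 0.083×(-2.488915)=-0.206580.
Sum = -1.810541, so H' = 1.8105.

1.8105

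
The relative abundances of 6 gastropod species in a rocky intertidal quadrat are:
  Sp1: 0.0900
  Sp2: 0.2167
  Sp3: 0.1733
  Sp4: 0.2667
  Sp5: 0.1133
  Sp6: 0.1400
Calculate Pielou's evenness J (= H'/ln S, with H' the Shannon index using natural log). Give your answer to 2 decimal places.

0.96

H' = −Σ pᵢ ln pᵢ = −((-0.2167) + (-0.3314) + (-0.3037) + (-0.3525) + (-0.2467) + (-0.2753)) = 1.7263 (working shown to 4 dp, full precision carried).
With S = 6 species, ln S = 1.7918, so J = 1.7263/1.7918 = 0.9635, i.e. 0.96 to 2 decimal places.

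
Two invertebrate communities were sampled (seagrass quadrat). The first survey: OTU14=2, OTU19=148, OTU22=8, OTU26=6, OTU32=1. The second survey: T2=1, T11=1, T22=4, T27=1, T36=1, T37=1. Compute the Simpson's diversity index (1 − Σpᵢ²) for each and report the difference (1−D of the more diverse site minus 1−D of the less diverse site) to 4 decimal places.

The first survey: N=165, proportions 0.012121, 0.89697, 0.048485, 0.036364, 0.006061, giving 1−D = 0.191589 (working shown to 6 dp, full precision carried).
The second survey: N=9, proportions 0.111111, 0.111111, 0.444444, 0.111111, 0.111111, 0.111111, giving 1−D = 0.740741.
Difference = |0.191589 − 0.740741| = 0.549152, i.e. 0.5492 to 4 decimal places.

0.5492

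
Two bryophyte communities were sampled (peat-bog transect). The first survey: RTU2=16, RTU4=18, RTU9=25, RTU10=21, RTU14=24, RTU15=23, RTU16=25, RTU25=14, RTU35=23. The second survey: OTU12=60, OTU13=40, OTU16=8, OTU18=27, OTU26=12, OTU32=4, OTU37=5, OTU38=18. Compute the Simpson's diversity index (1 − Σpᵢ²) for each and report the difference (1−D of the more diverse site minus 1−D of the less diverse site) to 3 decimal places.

0.100

The first survey: N=189, proportions 0.08466, 0.09524, 0.13228, 0.11111, 0.12698, 0.12169, 0.13228, 0.07407, 0.12169, giving 1−D = 0.88519 (working shown to 5 dp, full precision carried).
The second survey: N=174, proportions 0.34483, 0.22989, 0.04598, 0.15517, 0.06897, 0.02299, 0.02874, 0.10345, giving 1−D = 0.78524.
Difference = |0.88519 − 0.78524| = 0.09995, i.e. 0.100 to 3 decimal places.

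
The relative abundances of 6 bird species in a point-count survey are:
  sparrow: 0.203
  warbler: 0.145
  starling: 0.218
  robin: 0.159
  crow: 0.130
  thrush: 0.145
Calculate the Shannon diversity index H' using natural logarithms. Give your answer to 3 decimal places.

1.773

Each pᵢ ln pᵢ term (working shown to 5 dp, full precision carried): 0.203×(-1.59455)=-0.32369, 0.145×(-1.93102)=-0.28000, 0.218×(-1.52326)=-0.33207, 0.159×(-1.83885)=-0.29238, 0.13×(-2.04022)=-0.26523, 0.145×(-1.93102)=-0.28000.
Sum = -1.77337, so H' = 1.773.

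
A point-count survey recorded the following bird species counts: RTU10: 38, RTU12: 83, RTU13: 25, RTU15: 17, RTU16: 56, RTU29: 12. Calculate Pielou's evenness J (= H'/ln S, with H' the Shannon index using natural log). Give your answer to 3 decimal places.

Total N = 38+83+25+17+56+12 = 231, so the proportions are 0.1645, 0.35931, 0.10823, 0.07359, 0.24242, 0.05195 (working shown to 5 dp, full precision carried).
H' = −Σ pᵢ ln pᵢ = −((-0.29690) + (-0.36778) + (-0.24064) + (-0.19202) + (-0.34353) + (-0.15364)) = 1.59451.
With S = 6 species, ln S = 1.79176, so J = 1.59451/1.79176 = 0.88991, i.e. 0.890 to 3 decimal places.

0.890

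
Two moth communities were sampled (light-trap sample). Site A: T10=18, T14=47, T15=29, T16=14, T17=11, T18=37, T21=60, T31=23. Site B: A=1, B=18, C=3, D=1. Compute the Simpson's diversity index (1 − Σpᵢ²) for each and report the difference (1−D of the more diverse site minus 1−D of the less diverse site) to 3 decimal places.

Site A: N=239, proportions 0.07531, 0.19665, 0.12134, 0.05858, 0.04603, 0.15481, 0.25105, 0.09623, giving 1−D = 0.83913 (working shown to 5 dp, full precision carried).
Site B: N=23, proportions 0.04348, 0.78261, 0.13043, 0.04348, giving 1−D = 0.36673.
Difference = |0.83913 − 0.36673| = 0.47240, i.e. 0.472 to 3 decimal places.

0.472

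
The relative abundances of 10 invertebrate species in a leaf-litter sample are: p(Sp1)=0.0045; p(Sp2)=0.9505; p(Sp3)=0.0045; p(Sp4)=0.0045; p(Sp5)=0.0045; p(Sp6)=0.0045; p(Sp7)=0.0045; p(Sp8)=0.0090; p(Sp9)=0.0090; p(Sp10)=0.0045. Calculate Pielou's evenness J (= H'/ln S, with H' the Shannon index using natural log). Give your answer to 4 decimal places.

H' = −Σ pᵢ ln pᵢ = −((-0.024317) + (-0.048254) + (-0.024317) + (-0.024317) + (-0.024317) + (-0.024317) + (-0.024317) + (-0.042395) + (-0.042395) + (-0.024317)) = 0.303260 (working shown to 6 dp, full precision carried).
With S = 10 species, ln S = 2.302585, so J = 0.303260/2.302585 = 0.131704, i.e. 0.1317 to 4 decimal places.

0.1317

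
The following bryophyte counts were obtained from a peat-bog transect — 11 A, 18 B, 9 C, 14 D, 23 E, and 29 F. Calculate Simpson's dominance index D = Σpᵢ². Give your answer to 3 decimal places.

Total N = 11+18+9+14+23+29 = 104, so the proportions are 0.10577, 0.17308, 0.08654, 0.13462, 0.22115, 0.27885 (working shown to 5 dp, full precision carried).
D = 0.10577² + 0.17308² + 0.08654² + 0.13462² + 0.22115² + 0.27885² = 0.01119 + 0.02996 + 0.00749 + 0.01812 + 0.04891 + 0.07776 = 0.19342.
To 3 decimal places, D = 0.193.

0.193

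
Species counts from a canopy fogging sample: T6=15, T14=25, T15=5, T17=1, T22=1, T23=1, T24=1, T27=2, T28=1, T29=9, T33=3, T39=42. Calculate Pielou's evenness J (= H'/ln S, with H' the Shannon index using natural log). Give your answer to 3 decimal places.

0.698

Total N = 15+25+5+1+1+1+1+2+1+9+3+42 = 106, so the proportions are 0.14151, 0.23585, 0.04717, 0.00943, 0.00943, 0.00943, 0.00943, 0.01887, 0.00943, 0.08491, 0.0283, 0.39623 (working shown to 5 dp, full precision carried).
H' = −Σ pᵢ ln pᵢ = −((-0.27671) + (-0.34070) + (-0.14406) + (-0.04399) + (-0.04399) + (-0.04399) + (-0.04399) + (-0.07491) + (-0.04399) + (-0.20940) + (-0.10089) + (-0.36681)) = 1.73345.
With S = 12 species, ln S = 2.48491, so J = 1.73345/2.48491 = 0.69759, i.e. 0.698 to 3 decimal places.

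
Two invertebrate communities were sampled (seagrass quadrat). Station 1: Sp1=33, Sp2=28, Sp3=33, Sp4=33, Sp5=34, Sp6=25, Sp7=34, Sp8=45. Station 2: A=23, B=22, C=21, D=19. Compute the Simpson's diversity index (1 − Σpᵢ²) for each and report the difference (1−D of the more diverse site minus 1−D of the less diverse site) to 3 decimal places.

0.123

Station 1: N=265, proportions 0.12453, 0.10566, 0.12453, 0.12453, 0.1283, 0.09434, 0.1283, 0.16981, giving 1−D = 0.87166 (working shown to 5 dp, full precision carried).
Station 2: N=85, proportions 0.27059, 0.25882, 0.24706, 0.22353, giving 1−D = 0.74879.
Difference = |0.87166 − 0.74879| = 0.12287, i.e. 0.123 to 3 decimal places.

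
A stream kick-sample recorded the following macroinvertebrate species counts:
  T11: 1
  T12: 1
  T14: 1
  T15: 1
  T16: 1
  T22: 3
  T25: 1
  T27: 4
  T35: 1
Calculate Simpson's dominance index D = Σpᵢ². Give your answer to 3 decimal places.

Total N = 1+1+1+1+1+3+1+4+1 = 14, so the proportions are 0.07143, 0.07143, 0.07143, 0.07143, 0.07143, 0.21429, 0.07143, 0.28571, 0.07143 (working shown to 5 dp, full precision carried).
D = 0.07143² + 0.07143² + 0.07143² + 0.07143² + 0.07143² + 0.21429² + 0.07143² + 0.28571² + 0.07143² = 0.00510 + 0.00510 + 0.00510 + 0.00510 + 0.00510 + 0.04592 + 0.00510 + 0.08163 + 0.00510 = 0.16327.
To 3 decimal places, D = 0.163.

0.163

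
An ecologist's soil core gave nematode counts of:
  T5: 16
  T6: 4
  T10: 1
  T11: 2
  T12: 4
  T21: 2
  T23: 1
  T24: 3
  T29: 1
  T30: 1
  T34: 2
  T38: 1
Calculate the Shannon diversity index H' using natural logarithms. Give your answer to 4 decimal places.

Total N = 16+4+1+2+4+2+1+3+1+1+2+1 = 38, so the proportions are 0.421053, 0.105263, 0.026316, 0.052632, 0.105263, 0.052632, 0.026316, 0.078947, 0.026316, 0.026316, 0.052632, 0.026316 (working shown to 6 dp, full precision carried).
Each pᵢ ln pᵢ term: 0.421053×(-0.864997)=-0.364209, 0.105263×(-2.251292)=-0.236978, 0.026316×(-3.637586)=-0.095726, 0.052632×(-2.944439)=-0.154970, 0.105263×(-2.251292)=-0.236978, 0.052632×(-2.944439)=-0.154970, 0.026316×(-3.637586)=-0.095726, 0.078947×(-2.538974)=-0.200445, 0.026316×(-3.637586)=-0.095726, 0.026316×(-3.637586)=-0.095726, 0.052632×(-2.944439)=-0.154970, 0.026316×(-3.637586)=-0.095726.
Sum = -1.982152, so H' = 1.9822.

1.9822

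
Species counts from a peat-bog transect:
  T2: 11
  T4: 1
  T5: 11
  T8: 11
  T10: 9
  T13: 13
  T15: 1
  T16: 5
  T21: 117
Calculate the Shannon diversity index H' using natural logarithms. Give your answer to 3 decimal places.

Total N = 11+1+11+11+9+13+1+5+117 = 179, so the proportions are 0.06145, 0.00559, 0.06145, 0.06145, 0.05028, 0.07263, 0.00559, 0.02793, 0.65363 (working shown to 5 dp, full precision carried).
Each pᵢ ln pᵢ term: 0.06145×(-2.78949)=-0.17142, 0.00559×(-5.18739)=-0.02898, 0.06145×(-2.78949)=-0.17142, 0.06145×(-2.78949)=-0.17142, 0.05028×(-2.99016)=-0.15034, 0.07263×(-2.62244)=-0.19046, 0.00559×(-5.18739)=-0.02898, 0.02793×(-3.57795)=-0.09994, 0.65363×(-0.42521)=-0.27793.
Sum = -1.29090, so H' = 1.291.

1.291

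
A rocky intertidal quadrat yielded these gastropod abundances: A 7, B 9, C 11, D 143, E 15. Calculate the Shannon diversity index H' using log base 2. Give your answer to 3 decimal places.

1.214

Total N = 7+9+11+143+15 = 185, so the proportions are 0.03784, 0.04865, 0.05946, 0.77297, 0.08108 (working shown to 5 dp, full precision carried).
Each pᵢ log₂ pᵢ term: 0.03784×(-4.72403)=-0.17875, 0.04865×(-4.36146)=-0.21218, 0.05946×(-4.07195)=-0.24212, 0.77297×(-0.37151)=-0.28717, 0.08108×(-3.62449)=-0.29388.
Sum = -1.21409, so H' = 1.214.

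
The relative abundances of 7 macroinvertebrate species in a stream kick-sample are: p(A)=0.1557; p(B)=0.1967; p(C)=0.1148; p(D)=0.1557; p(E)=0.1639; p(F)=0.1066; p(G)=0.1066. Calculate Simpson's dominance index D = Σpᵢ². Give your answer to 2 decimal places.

0.15

D = 0.1557² + 0.1967² + 0.1148² + 0.1557² + 0.1639² + 0.1066² + 0.1066² = 0.0242 + 0.0387 + 0.0132 + 0.0242 + 0.0269 + 0.0114 + 0.0114 = 0.1499 (working shown to 4 dp, full precision carried).
To 2 decimal places, D = 0.15.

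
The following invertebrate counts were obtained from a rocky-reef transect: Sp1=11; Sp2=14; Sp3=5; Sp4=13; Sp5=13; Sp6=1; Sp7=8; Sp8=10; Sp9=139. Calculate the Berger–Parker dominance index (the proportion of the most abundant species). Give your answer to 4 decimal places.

Total N = 11+14+5+13+13+1+8+10+139 = 214, so the proportions are 0.051402, 0.065421, 0.023364, 0.060748, 0.060748, 0.004673, 0.037383, 0.046729, 0.649533 (working shown to 6 dp, full precision carried).
The largest proportion is 0.649533, i.e. d = 0.6495 to 4 decimal places.

0.6495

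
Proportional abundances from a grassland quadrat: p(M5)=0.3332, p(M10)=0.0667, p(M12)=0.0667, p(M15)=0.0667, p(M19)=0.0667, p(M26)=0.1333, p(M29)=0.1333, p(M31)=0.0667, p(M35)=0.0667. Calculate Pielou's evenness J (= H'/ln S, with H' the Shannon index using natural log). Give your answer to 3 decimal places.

0.904

H' = −Σ pᵢ ln pᵢ = −((-0.36619) + (-0.18059) + (-0.18059) + (-0.18059) + (-0.18059) + (-0.26862) + (-0.26862) + (-0.18059) + (-0.18059)) = 1.98699 (working shown to 5 dp, full precision carried).
With S = 9 species, ln S = 2.19722, so J = 1.98699/2.19722 = 0.90432, i.e. 0.904 to 3 decimal places.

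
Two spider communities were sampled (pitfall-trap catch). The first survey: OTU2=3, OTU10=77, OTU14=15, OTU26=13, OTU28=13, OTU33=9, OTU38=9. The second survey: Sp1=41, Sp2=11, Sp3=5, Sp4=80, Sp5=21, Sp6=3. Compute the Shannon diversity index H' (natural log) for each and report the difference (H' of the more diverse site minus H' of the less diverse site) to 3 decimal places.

The first survey: N=139, proportions 0.02158, 0.55396, 0.10791, 0.09353, 0.09353, 0.06475, 0.06475, giving H' = 1.44794 (working shown to 5 dp, full precision carried).
The second survey: N=161, proportions 0.25466, 0.06832, 0.03106, 0.49689, 0.13043, 0.01863, giving H' = 1.32691.
Difference = |1.44794 − 1.32691| = 0.12103, i.e. 0.121 to 3 decimal places.

0.121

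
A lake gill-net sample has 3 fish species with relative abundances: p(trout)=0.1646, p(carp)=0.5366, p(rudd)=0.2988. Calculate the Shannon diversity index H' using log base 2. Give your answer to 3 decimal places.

1.431

Each pᵢ log₂ pᵢ term (working shown to 5 dp, full precision carried): 0.1646×(-2.60296)=-0.42845, 0.5366×(-0.89808)=-0.48191, 0.2988×(-1.74275)=-0.52073.
Sum = -1.43109, so H' = 1.431.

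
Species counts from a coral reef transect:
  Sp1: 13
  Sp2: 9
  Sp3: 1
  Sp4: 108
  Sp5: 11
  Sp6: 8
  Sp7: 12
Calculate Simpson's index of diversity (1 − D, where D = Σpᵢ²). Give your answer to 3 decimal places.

Total N = 13+9+1+108+11+8+12 = 162, so the proportions are 0.08025, 0.05556, 0.00617, 0.66667, 0.0679, 0.04938, 0.07407 (working shown to 5 dp, full precision carried).
D = 0.08025² + 0.05556² + 0.00617² + 0.66667² + 0.0679² + 0.04938² + 0.07407² = 0.00644 + 0.00309 + 0.00004 + 0.44444 + 0.00461 + 0.00244 + 0.00549 = 0.46654.
So 1 − D = 0.53346, i.e. 0.533 to 3 decimal places.

0.533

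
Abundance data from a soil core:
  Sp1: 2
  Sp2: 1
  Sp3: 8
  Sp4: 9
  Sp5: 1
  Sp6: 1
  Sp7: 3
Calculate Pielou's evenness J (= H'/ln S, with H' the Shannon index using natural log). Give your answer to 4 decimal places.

0.8095

Total N = 2+1+8+9+1+1+3 = 25, so the proportions are 0.08, 0.04, 0.32, 0.36, 0.04, 0.04, 0.12 (working shown to 6 dp, full precision carried).
H' = −Σ pᵢ ln pᵢ = −((-0.202058) + (-0.128755) + (-0.364619) + (-0.367794) + (-0.128755) + (-0.128755) + (-0.254432)) = 1.575168.
With S = 7 species, ln S = 1.945910, so J = 1.575168/1.945910 = 0.809476, i.e. 0.8095 to 4 decimal places.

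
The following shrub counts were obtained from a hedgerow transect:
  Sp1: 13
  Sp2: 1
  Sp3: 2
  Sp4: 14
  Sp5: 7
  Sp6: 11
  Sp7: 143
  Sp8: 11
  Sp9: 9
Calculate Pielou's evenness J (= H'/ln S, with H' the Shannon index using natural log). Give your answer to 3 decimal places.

Total N = 13+1+2+14+7+11+143+11+9 = 211, so the proportions are 0.06161, 0.00474, 0.00948, 0.06635, 0.03318, 0.05213, 0.67773, 0.05213, 0.04265 (working shown to 5 dp, full precision carried).
H' = −Σ pᵢ ln pᵢ = −((-0.17171) + (-0.02536) + (-0.04416) + (-0.18000) + (-0.11299) + (-0.15400) + (-0.26364) + (-0.15400) + (-0.13456)) = 1.24042.
With S = 9 species, ln S = 2.19722, so J = 1.24042/2.19722 = 0.56454, i.e. 0.565 to 3 decimal places.

0.565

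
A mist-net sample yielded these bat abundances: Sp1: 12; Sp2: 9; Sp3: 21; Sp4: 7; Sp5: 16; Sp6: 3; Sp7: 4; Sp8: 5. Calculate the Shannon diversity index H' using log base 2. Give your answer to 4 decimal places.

Total N = 12+9+21+7+16+3+4+5 = 77, so the proportions are 0.155844, 0.116883, 0.272727, 0.090909, 0.207792, 0.038961, 0.051948, 0.064935 (working shown to 6 dp, full precision carried).
Each pᵢ log₂ pᵢ term: 0.155844×(-2.681824)=-0.417947, 0.116883×(-3.096862)=-0.361971, 0.272727×(-1.874469)=-0.511219, 0.090909×(-3.459432)=-0.314494, 0.207792×(-2.266787)=-0.471021, 0.038961×(-4.681824)=-0.182409, 0.051948×(-4.266787)=-0.221651, 0.064935×(-3.944858)=-0.256160.
Sum = -2.736870, so H' = 2.7369.

2.7369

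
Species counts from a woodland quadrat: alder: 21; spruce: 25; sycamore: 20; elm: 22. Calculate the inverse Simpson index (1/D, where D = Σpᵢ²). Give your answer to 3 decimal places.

Total N = 21+25+20+22 = 88, so the proportions are 0.2386364, 0.2840909, 0.2272727, 0.25 (working shown to 7 dp, full precision carried).
D = 0.2386364² + 0.2840909² + 0.2272727² + 0.25² = 0.0569473 + 0.0807076 + 0.0516529 + 0.0625000 = 0.2518079.
So 1/D = 3.97128, i.e. 3.971 to 3 decimal places.

3.971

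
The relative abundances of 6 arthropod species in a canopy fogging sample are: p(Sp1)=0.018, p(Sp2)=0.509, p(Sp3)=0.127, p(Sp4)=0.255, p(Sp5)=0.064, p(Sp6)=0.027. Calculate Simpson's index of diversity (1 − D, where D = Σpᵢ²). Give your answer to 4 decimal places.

0.6546

D = 0.018² + 0.509² + 0.127² + 0.255² + 0.064² + 0.027² = 0.000324 + 0.259081 + 0.016129 + 0.065025 + 0.004096 + 0.000729 = 0.345384 (working shown to 6 dp, full precision carried).
So 1 − D = 0.654616, i.e. 0.6546 to 4 decimal places.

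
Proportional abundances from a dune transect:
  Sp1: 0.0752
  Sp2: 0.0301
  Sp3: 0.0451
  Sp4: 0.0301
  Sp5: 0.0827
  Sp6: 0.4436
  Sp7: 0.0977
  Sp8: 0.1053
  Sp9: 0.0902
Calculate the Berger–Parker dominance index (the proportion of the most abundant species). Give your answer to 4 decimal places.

The largest proportion is 0.4436, i.e. d = 0.4436 to 4 decimal places.

0.4436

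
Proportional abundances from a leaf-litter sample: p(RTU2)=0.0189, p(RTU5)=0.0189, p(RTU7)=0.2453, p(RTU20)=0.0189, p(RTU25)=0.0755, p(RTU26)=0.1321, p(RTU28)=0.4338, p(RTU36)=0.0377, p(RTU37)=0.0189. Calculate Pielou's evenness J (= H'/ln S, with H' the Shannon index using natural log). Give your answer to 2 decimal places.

0.73

H' = −Σ pᵢ ln pᵢ = −((-0.0750) + (-0.0750) + (-0.3447) + (-0.0750) + (-0.1951) + (-0.2674) + (-0.3623) + (-0.1236) + (-0.0750)) = 1.5931 (working shown to 4 dp, full precision carried).
With S = 9 species, ln S = 2.1972, so J = 1.5931/2.1972 = 0.7250, i.e. 0.73 to 2 decimal places.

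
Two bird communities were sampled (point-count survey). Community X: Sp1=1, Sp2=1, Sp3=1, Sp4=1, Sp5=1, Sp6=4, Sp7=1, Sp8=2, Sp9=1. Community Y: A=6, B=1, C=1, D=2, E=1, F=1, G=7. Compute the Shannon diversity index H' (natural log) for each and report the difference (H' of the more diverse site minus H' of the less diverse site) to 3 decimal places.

Community X: N=13, proportions 0.07692, 0.07692, 0.07692, 0.07692, 0.07692, 0.30769, 0.07692, 0.15385, 0.07692, giving H' = 2.03176 (working shown to 5 dp, full precision carried).
Community Y: N=19, proportions 0.31579, 0.05263, 0.05263, 0.10526, 0.05263, 0.05263, 0.36842, giving H' = 1.58874.
Difference = |2.03176 − 1.58874| = 0.44302, i.e. 0.443 to 3 decimal places.

0.443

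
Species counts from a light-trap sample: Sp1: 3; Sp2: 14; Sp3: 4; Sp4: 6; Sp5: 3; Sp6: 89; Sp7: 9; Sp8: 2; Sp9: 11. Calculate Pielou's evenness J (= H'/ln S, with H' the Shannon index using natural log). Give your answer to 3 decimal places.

0.616

Total N = 3+14+4+6+3+89+9+2+11 = 141, so the proportions are 0.02128, 0.09929, 0.02837, 0.04255, 0.02128, 0.63121, 0.06383, 0.01418, 0.07801 (working shown to 5 dp, full precision carried).
H' = −Σ pᵢ ln pᵢ = −((-0.08192) + (-0.22933) + (-0.10106) + (-0.13434) + (-0.08192) + (-0.29043) + (-0.17563) + (-0.06036) + (-0.19900)) = 1.35400.
With S = 9 species, ln S = 2.19722, so J = 1.35400/2.19722 = 0.61623, i.e. 0.616 to 3 decimal places.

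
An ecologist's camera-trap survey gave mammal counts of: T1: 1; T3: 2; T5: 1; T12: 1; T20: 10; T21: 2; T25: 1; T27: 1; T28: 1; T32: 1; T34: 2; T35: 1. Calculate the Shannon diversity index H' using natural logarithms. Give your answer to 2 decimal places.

2.05

Total N = 1+2+1+1+10+2+1+1+1+1+2+1 = 24, so the proportions are 0.0417, 0.0833, 0.0417, 0.0417, 0.4167, 0.0833, 0.0417, 0.0417, 0.0417, 0.0417, 0.0833, 0.0417 (working shown to 4 dp, full precision carried).
Each pᵢ ln pᵢ term: 0.0417×(-3.1781)=-0.1324, 0.0833×(-2.4849)=-0.2071, 0.0417×(-3.1781)=-0.1324, 0.0417×(-3.1781)=-0.1324, 0.4167×(-0.8755)=-0.3648, 0.0833×(-2.4849)=-0.2071, 0.0417×(-3.1781)=-0.1324, 0.0417×(-3.1781)=-0.1324, 0.0417×(-3.1781)=-0.1324, 0.0417×(-3.1781)=-0.1324, 0.0833×(-2.4849)=-0.2071, 0.0417×(-3.1781)=-0.1324.
Sum = -2.0454, so H' = 2.05.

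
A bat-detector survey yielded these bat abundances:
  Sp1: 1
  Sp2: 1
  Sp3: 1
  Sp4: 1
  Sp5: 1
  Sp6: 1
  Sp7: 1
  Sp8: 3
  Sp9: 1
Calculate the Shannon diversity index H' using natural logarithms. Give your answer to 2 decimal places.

2.10

Total N = 1+1+1+1+1+1+1+3+1 = 11, so the proportions are 0.0909, 0.0909, 0.0909, 0.0909, 0.0909, 0.0909, 0.0909, 0.2727, 0.0909 (working shown to 4 dp, full precision carried).
Each pᵢ ln pᵢ term: 0.0909×(-2.3979)=-0.2180, 0.0909×(-2.3979)=-0.2180, 0.0909×(-2.3979)=-0.2180, 0.0909×(-2.3979)=-0.2180, 0.0909×(-2.3979)=-0.2180, 0.0909×(-2.3979)=-0.2180, 0.0909×(-2.3979)=-0.2180, 0.2727×(-1.2993)=-0.3543, 0.0909×(-2.3979)=-0.2180.
Sum = -2.0983, so H' = 2.10.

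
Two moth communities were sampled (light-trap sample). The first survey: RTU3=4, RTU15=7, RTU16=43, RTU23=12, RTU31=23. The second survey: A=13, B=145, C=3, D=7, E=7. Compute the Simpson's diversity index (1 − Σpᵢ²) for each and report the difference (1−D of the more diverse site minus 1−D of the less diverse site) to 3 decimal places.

0.369

The first survey: N=89, proportions 0.04494, 0.07865, 0.48315, 0.13483, 0.25843, giving 1−D = 0.67340 (working shown to 5 dp, full precision carried).
The second survey: N=175, proportions 0.07429, 0.82857, 0.01714, 0.04, 0.04, giving 1−D = 0.30446.
Difference = |0.67340 − 0.30446| = 0.36894, i.e. 0.369 to 3 decimal places.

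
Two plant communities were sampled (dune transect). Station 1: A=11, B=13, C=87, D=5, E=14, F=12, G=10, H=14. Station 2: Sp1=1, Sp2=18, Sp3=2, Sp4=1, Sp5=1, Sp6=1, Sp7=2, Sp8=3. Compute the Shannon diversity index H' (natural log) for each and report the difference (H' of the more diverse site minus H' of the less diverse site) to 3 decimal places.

Station 1: N=166, proportions 0.066265, 0.078313, 0.524096, 0.03012, 0.084337, 0.072289, 0.060241, 0.084337, giving H' = 1.599694 (working shown to 6 dp, full precision carried).
Station 2: N=29, proportions 0.034483, 0.62069, 0.068966, 0.034483, 0.034483, 0.034483, 0.068966, 0.103448, giving H' = 1.364016.
Difference = |1.599694 − 1.364016| = 0.235678, i.e. 0.236 to 3 decimal places.

0.236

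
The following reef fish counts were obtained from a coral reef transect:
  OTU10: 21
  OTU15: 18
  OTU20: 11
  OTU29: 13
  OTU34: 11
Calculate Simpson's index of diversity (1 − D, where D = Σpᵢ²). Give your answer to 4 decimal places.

Total N = 21+18+11+13+11 = 74, so the proportions are 0.283784, 0.243243, 0.148649, 0.175676, 0.148649 (working shown to 6 dp, full precision carried).
D = 0.283784² + 0.243243² + 0.148649² + 0.175676² + 0.148649² = 0.080533 + 0.059167 + 0.022096 + 0.030862 + 0.022096 = 0.214755.
So 1 − D = 0.785245, i.e. 0.7852 to 4 decimal places.

0.7852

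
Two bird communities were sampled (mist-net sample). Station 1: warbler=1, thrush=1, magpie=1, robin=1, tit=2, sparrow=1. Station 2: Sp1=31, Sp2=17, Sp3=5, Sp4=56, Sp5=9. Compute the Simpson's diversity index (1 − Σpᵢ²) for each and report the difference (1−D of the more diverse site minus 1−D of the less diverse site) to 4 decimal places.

Station 1: N=7, proportions 0.142857, 0.142857, 0.142857, 0.142857, 0.285714, 0.142857, giving 1−D = 0.816327 (working shown to 6 dp, full precision carried).
Station 2: N=118, proportions 0.262712, 0.144068, 0.042373, 0.474576, 0.076271, giving 1−D = 0.677392.
Difference = |0.816327 − 0.677392| = 0.138935, i.e. 0.1389 to 4 decimal places.

0.1389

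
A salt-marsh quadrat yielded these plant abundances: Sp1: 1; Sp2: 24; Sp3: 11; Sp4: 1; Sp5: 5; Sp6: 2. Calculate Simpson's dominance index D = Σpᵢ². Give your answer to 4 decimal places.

Total N = 1+24+11+1+5+2 = 44, so the proportions are 0.022727, 0.545455, 0.25, 0.022727, 0.113636, 0.045455 (working shown to 6 dp, full precision carried).
D = 0.022727² + 0.545455² + 0.25² + 0.022727² + 0.113636² + 0.045455² = 0.000517 + 0.297521 + 0.062500 + 0.000517 + 0.012913 + 0.002066 = 0.376033.
To 4 decimal places, D = 0.3760.

0.3760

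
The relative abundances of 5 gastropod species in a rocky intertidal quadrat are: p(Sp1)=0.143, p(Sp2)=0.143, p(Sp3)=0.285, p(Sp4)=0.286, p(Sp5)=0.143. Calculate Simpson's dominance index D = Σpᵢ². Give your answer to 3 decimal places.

0.224

D = 0.143² + 0.143² + 0.285² + 0.286² + 0.143² = 0.02045 + 0.02045 + 0.08122 + 0.08180 + 0.02045 = 0.22437 (working shown to 5 dp, full precision carried).
To 3 decimal places, D = 0.224.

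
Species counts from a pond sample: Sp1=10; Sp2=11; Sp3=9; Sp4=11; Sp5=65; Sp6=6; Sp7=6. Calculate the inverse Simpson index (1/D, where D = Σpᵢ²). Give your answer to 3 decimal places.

Total N = 10+11+9+11+65+6+6 = 118, so the proportions are 0.084746, 0.09322, 0.076271, 0.09322, 0.550847, 0.050847, 0.050847 (working shown to 6 dp, full precision carried).
D = 0.084746² + 0.09322² + 0.076271² + 0.09322² + 0.550847² + 0.050847² + 0.050847² = 0.007182 + 0.008690 + 0.005817 + 0.008690 + 0.303433 + 0.002585 + 0.002585 = 0.338983.
So 1/D = 2.95000, i.e. 2.950 to 3 decimal places.

2.950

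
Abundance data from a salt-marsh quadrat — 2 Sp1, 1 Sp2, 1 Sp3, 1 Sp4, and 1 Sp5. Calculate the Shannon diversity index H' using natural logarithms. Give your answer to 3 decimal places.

1.561

Total N = 2+1+1+1+1 = 6, so the proportions are 0.33333, 0.16667, 0.16667, 0.16667, 0.16667 (working shown to 5 dp, full precision carried).
Each pᵢ ln pᵢ term: 0.33333×(-1.09861)=-0.36620, 0.16667×(-1.79176)=-0.29863, 0.16667×(-1.79176)=-0.29863, 0.16667×(-1.79176)=-0.29863, 0.16667×(-1.79176)=-0.29863.
Sum = -1.56071, so H' = 1.561.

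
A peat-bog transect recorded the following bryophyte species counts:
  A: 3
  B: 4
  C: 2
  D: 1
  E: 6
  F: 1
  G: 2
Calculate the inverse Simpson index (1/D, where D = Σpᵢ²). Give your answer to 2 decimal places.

Total N = 3+4+2+1+6+1+2 = 19, so the proportions are 0.157895, 0.210526, 0.105263, 0.052632, 0.315789, 0.052632, 0.105263 (working shown to 6 dp, full precision carried).
D = 0.157895² + 0.210526² + 0.105263² + 0.052632² + 0.315789² + 0.052632² + 0.105263² = 0.024931 + 0.044321 + 0.011080 + 0.002770 + 0.099723 + 0.002770 + 0.011080 = 0.196676.
So 1/D = 5.0845, i.e. 5.08 to 2 decimal places.

5.08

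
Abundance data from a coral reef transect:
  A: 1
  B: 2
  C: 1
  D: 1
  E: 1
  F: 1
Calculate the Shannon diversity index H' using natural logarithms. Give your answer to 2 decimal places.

Total N = 1+2+1+1+1+1 = 7, so the proportions are 0.1429, 0.2857, 0.1429, 0.1429, 0.1429, 0.1429 (working shown to 4 dp, full precision carried).
Each pᵢ ln pᵢ term: 0.1429×(-1.9459)=-0.2780, 0.2857×(-1.2528)=-0.3579, 0.1429×(-1.9459)=-0.2780, 0.1429×(-1.9459)=-0.2780, 0.1429×(-1.9459)=-0.2780, 0.1429×(-1.9459)=-0.2780.
Sum = -1.7479, so H' = 1.75.

1.75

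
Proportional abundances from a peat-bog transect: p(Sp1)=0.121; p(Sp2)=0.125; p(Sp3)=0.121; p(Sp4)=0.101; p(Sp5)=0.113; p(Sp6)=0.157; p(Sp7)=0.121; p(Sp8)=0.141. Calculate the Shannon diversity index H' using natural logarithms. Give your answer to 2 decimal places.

2.07

Each pᵢ ln pᵢ term (working shown to 4 dp, full precision carried): 0.121×(-2.1120)=-0.2555, 0.125×(-2.0794)=-0.2599, 0.121×(-2.1120)=-0.2555, 0.101×(-2.2926)=-0.2316, 0.113×(-2.1804)=-0.2464, 0.157×(-1.8515)=-0.2907, 0.121×(-2.1120)=-0.2555, 0.141×(-1.9590)=-0.2762.
Sum = -2.0714, so H' = 2.07.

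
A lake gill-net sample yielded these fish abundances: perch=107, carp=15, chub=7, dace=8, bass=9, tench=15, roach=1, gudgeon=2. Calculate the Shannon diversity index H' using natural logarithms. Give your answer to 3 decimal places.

Total N = 107+15+7+8+9+15+1+2 = 164, so the proportions are 0.65244, 0.09146, 0.04268, 0.04878, 0.05488, 0.09146, 0.0061, 0.0122 (working shown to 5 dp, full precision carried).
Each pᵢ ln pᵢ term: 0.65244×(-0.42704)=-0.27862, 0.09146×(-2.39182)=-0.21876, 0.04268×(-3.15396)=-0.13462, 0.04878×(-3.02042)=-0.14734, 0.05488×(-2.90264)=-0.15929, 0.09146×(-2.39182)=-0.21876, 0.0061×(-5.09987)=-0.03110, 0.0122×(-4.40672)=-0.05374.
Sum = -1.24223, so H' = 1.242.

1.242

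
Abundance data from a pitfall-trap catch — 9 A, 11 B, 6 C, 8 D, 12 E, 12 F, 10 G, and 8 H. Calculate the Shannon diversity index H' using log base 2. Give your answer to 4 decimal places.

Total N = 9+11+6+8+12+12+10+8 = 76, so the proportions are 0.118421, 0.144737, 0.078947, 0.105263, 0.157895, 0.157895, 0.131579, 0.105263 (working shown to 6 dp, full precision carried).
Each pᵢ log₂ pᵢ term: 0.118421×(-3.078003)=-0.364500, 0.144737×(-2.788496)=-0.403598, 0.078947×(-3.662965)=-0.289181, 0.105263×(-3.247928)=-0.341887, 0.157895×(-2.662965)=-0.420468, 0.157895×(-2.662965)=-0.420468, 0.131579×(-2.925999)=-0.385000, 0.105263×(-3.247928)=-0.341887.
Sum = -2.966990, so H' = 2.9670.

2.9670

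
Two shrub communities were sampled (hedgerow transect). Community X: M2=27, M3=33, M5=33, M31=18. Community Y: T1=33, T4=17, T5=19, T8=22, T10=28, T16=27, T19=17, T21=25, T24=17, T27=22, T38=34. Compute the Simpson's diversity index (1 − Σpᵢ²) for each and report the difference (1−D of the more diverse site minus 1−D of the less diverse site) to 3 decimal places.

0.166

Community X: N=111, proportions 0.24324, 0.2973, 0.2973, 0.16216, giving 1−D = 0.73776 (working shown to 5 dp, full precision carried).
Community Y: N=261, proportions 0.12644, 0.06513, 0.0728, 0.08429, 0.10728, 0.10345, 0.06513, 0.09579, 0.06513, 0.08429, 0.13027, giving 1−D = 0.90342.
Difference = |0.73776 − 0.90342| = 0.16566, i.e. 0.166 to 3 decimal places.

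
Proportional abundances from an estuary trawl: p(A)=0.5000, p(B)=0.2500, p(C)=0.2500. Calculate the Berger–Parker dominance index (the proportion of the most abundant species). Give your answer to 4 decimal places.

0.5000

The largest proportion is 0.5, i.e. d = 0.5000 to 4 decimal places.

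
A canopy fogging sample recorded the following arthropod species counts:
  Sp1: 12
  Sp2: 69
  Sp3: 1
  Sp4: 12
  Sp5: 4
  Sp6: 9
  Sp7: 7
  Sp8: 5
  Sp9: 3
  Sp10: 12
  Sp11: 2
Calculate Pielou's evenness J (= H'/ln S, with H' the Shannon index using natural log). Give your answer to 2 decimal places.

0.72

Total N = 12+69+1+12+4+9+7+5+3+12+2 = 136, so the proportions are 0.0882, 0.5074, 0.0074, 0.0882, 0.0294, 0.0662, 0.0515, 0.0368, 0.0221, 0.0882, 0.0147 (working shown to 4 dp, full precision carried).
H' = −Σ pᵢ ln pᵢ = −((-0.2142) + (-0.3443) + (-0.0361) + (-0.2142) + (-0.1037) + (-0.1797) + (-0.1527) + (-0.1214) + (-0.0841) + (-0.2142) + (-0.0621)) = 1.7268.
With S = 11 species, ln S = 2.3979, so J = 1.7268/2.3979 = 0.7201, i.e. 0.72 to 2 decimal places.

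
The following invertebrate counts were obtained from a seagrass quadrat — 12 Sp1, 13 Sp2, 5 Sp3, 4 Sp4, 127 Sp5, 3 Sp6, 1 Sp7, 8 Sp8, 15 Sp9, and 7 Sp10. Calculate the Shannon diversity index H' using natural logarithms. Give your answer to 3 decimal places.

1.344

Total N = 12+13+5+4+127+3+1+8+15+7 = 195, so the proportions are 0.06154, 0.06667, 0.02564, 0.02051, 0.65128, 0.01538, 0.00513, 0.04103, 0.07692, 0.0359 (working shown to 5 dp, full precision carried).
Each pᵢ ln pᵢ term: 0.06154×(-2.78809)=-0.17157, 0.06667×(-2.70805)=-0.18054, 0.02564×(-3.66356)=-0.09394, 0.02051×(-3.88671)=-0.07973, 0.65128×(-0.42881)=-0.27928, 0.01538×(-4.17439)=-0.06422, 0.00513×(-5.27300)=-0.02704, 0.04103×(-3.19356)=-0.13102, 0.07692×(-2.56495)=-0.19730, 0.0359×(-3.32709)=-0.11943.
Sum = -1.34407, so H' = 1.344.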